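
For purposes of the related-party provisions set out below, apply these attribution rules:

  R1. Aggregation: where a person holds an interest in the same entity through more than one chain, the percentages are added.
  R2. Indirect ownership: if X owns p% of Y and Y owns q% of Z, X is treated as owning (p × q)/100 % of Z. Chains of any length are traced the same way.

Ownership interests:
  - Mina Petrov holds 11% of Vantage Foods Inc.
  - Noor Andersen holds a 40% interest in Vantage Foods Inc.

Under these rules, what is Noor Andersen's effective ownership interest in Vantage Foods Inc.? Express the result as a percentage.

Direct interest in Vantage Foods Inc: 40%.

40%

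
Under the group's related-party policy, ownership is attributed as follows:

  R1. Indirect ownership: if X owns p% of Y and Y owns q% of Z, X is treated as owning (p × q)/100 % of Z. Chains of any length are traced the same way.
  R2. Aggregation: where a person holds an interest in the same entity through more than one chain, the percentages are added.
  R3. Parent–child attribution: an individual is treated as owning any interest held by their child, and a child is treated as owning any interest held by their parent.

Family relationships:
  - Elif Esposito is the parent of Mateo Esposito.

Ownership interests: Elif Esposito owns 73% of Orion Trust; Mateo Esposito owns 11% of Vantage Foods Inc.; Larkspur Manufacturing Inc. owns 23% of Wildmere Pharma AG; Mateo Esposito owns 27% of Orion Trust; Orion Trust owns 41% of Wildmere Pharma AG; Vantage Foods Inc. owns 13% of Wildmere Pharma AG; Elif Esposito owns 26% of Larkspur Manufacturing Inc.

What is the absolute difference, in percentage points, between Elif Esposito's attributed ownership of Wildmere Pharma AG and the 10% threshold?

38.41

By parent–child attribution (R3), Elif Esposito is treated as also owning Mateo Esposito's interest in Orion Trust, giving 73% + 27% = 100%.
By parent–child attribution (R3), Elif Esposito is treated as owning Mateo Esposito's 11% interest in Vantage Foods Inc.
Chain via Larkspur Manufacturing Inc. (R1): 26% × 23% = 5.98% of Wildmere Pharma AG.
Chain via Orion Trust (R1): 100% × 41% = 41% of Wildmere Pharma AG.
Chain via Vantage Foods Inc. (R1): 11% × 13% = 1.43% of Wildmere Pharma AG.
Aggregating (R2): 5.98% + 41% + 1.43% = 48.41%.
48.41% exceeds the 10% threshold by 38.41 percentage points.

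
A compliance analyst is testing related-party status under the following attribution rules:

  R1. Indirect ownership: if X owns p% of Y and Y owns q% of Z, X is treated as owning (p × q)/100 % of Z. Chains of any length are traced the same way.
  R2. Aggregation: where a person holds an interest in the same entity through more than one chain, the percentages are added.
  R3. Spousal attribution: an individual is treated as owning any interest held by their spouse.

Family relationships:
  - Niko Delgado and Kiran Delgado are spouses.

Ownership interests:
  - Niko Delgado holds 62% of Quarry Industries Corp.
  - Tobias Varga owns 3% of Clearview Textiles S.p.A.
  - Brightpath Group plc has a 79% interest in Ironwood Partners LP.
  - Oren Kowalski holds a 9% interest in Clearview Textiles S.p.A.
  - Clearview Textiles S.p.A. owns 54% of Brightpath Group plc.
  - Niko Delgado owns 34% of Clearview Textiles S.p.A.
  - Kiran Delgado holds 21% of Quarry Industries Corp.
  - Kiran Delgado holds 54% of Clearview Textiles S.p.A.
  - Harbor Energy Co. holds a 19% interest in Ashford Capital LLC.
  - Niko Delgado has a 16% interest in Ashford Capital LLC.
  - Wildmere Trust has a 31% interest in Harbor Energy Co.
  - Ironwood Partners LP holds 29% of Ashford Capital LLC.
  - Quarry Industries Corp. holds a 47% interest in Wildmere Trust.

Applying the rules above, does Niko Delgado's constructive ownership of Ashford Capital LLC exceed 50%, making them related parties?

No

By spousal attribution (R3), Niko Delgado is treated as also owning Kiran Delgado's interest in Clearview Textiles S.p.A, giving 34% + 54% = 88%.
By spousal attribution (R3), Niko Delgado is treated as also owning Kiran Delgado's interest in Quarry Industries Corp, giving 62% + 21% = 83%.
Chain via Clearview Textiles S.p.A. → Brightpath Group plc → Ironwood Partners LP (R1): 88% × 54% × 79% × 29% = 10.886832% of Ashford Capital LLC.
Chain via Quarry Industries Corp. → Wildmere Trust → Harbor Energy Co. (R1): 83% × 47% × 31% × 19% = 2.297689% of Ashford Capital LLC.
Direct interest in Ashford Capital LLC: 16%.
Aggregating (R2): 10.886832% + 2.297689% + 16% = 29.184521%.
29.184521% does not exceed the 50% threshold, so Niko is not a related party to Ashford Capital LLC.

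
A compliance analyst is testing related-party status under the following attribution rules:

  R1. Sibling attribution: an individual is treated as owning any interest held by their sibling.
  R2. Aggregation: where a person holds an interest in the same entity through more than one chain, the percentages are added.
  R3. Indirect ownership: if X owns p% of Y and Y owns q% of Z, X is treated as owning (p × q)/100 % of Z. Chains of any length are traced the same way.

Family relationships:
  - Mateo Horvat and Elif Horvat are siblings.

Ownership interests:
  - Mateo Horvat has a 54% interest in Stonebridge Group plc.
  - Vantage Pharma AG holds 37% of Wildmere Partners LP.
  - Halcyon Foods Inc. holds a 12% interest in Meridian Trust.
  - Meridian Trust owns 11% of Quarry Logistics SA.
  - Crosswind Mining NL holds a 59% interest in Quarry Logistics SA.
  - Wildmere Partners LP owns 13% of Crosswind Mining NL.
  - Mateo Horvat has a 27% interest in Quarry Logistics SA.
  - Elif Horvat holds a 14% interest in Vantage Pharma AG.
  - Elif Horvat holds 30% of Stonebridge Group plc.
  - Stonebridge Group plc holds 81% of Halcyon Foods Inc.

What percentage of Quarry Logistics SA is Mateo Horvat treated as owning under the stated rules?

28.295434%

By sibling attribution (R1), Mateo Horvat is treated as also owning Elif Horvat's interest in Stonebridge Group plc, giving 54% + 30% = 84%.
By sibling attribution (R1), Mateo Horvat is treated as owning Elif Horvat's 14% interest in Vantage Pharma AG.
Chain via Stonebridge Group plc → Halcyon Foods Inc. → Meridian Trust (R3): 84% × 81% × 12% × 11% = 0.898128% of Quarry Logistics SA.
Direct interest in Quarry Logistics SA: 27%.
Chain via Vantage Pharma AG → Wildmere Partners LP → Crosswind Mining NL (R3): 14% × 37% × 13% × 59% = 0.397306% of Quarry Logistics SA.
Aggregating (R2): 0.898128% + 27% + 0.397306% = 28.295434%.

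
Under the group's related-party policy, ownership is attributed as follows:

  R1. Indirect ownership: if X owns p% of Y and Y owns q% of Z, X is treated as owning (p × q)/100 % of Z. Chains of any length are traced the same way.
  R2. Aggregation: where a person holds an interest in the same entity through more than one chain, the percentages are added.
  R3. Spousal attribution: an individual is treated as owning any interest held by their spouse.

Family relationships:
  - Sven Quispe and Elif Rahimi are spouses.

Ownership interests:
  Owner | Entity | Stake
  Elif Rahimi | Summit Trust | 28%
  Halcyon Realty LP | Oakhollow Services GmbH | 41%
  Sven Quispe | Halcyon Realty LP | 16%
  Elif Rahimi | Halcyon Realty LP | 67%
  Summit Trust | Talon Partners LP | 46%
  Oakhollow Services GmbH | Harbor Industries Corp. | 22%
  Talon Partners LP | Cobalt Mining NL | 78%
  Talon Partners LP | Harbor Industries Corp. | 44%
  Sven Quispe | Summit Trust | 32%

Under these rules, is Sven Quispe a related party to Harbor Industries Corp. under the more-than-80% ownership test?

By spousal attribution (R3), Sven Quispe is treated as also owning Elif Rahimi's interest in Halcyon Realty LP, giving 16% + 67% = 83%.
By spousal attribution (R3), Sven Quispe is treated as also owning Elif Rahimi's interest in Summit Trust, giving 32% + 28% = 60%.
Chain via Halcyon Realty LP → Oakhollow Services GmbH (R1): 83% × 41% × 22% = 7.4866% of Harbor Industries Corp.
Chain via Summit Trust → Talon Partners LP (R1): 60% × 46% × 44% = 12.144% of Harbor Industries Corp.
Aggregating (R2): 7.4866% + 12.144% = 19.6306%.
19.6306% does not exceed the 80% threshold, so Sven is not a related party to Harbor Industries Corp.

No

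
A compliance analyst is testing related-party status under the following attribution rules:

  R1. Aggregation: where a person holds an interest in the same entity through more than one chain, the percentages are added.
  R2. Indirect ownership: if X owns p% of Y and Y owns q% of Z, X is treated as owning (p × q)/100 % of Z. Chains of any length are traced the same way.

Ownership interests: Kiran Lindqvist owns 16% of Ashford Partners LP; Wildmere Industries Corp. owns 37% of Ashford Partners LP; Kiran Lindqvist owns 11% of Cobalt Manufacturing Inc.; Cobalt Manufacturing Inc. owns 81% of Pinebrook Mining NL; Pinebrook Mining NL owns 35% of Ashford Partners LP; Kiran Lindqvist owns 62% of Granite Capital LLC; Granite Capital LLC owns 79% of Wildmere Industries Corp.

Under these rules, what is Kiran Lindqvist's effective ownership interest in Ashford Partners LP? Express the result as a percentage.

37.2411%

Chain via Granite Capital LLC → Wildmere Industries Corp. (R2): 62% × 79% × 37% = 18.1226% of Ashford Partners LP.
Chain via Cobalt Manufacturing Inc. → Pinebrook Mining NL (R2): 11% × 81% × 35% = 3.1185% of Ashford Partners LP.
Direct interest in Ashford Partners LP: 16%.
Aggregating (R1): 18.1226% + 3.1185% + 16% = 37.2411%.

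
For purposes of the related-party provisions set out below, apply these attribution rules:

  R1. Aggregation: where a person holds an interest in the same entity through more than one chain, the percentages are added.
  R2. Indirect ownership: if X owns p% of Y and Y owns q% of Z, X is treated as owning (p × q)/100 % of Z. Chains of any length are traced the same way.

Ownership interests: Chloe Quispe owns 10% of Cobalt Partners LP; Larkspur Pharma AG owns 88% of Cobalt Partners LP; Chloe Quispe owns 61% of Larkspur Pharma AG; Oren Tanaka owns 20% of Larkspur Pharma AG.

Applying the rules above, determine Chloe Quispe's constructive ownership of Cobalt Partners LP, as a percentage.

Chain via Larkspur Pharma AG (R2): 61% × 88% = 53.68% of Cobalt Partners LP.
Direct interest in Cobalt Partners LP: 10%.
Aggregating (R1): 53.68% + 10% = 63.68%.

63.68%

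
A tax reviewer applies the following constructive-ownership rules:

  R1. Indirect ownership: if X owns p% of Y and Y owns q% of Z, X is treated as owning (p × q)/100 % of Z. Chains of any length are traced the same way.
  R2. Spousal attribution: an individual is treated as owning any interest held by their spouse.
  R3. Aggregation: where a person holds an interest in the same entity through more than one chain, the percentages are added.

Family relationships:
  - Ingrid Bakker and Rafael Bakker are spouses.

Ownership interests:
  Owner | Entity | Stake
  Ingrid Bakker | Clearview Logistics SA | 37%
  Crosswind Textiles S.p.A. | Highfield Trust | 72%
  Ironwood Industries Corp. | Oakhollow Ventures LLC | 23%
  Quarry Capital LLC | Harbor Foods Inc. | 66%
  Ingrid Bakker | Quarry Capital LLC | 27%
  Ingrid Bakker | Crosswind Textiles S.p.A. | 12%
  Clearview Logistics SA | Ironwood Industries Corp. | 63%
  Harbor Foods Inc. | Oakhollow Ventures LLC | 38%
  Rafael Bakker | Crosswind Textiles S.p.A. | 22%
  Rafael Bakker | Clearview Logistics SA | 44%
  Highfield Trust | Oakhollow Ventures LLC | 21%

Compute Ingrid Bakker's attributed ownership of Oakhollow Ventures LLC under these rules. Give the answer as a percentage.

By spousal attribution (R2), Ingrid Bakker is treated as also owning Rafael Bakker's interest in Clearview Logistics SA, giving 37% + 44% = 81%.
By spousal attribution (R2), Ingrid Bakker is treated as also owning Rafael Bakker's interest in Crosswind Textiles S.p.A, giving 12% + 22% = 34%.
Chain via Quarry Capital LLC → Harbor Foods Inc. (R1): 27% × 66% × 38% = 6.7716% of Oakhollow Ventures LLC.
Chain via Clearview Logistics SA → Ironwood Industries Corp. (R1): 81% × 63% × 23% = 11.7369% of Oakhollow Ventures LLC.
Chain via Crosswind Textiles S.p.A. → Highfield Trust (R1): 34% × 72% × 21% = 5.1408% of Oakhollow Ventures LLC.
Aggregating (R3): 6.7716% + 11.7369% + 5.1408% = 23.6493%.

23.6493%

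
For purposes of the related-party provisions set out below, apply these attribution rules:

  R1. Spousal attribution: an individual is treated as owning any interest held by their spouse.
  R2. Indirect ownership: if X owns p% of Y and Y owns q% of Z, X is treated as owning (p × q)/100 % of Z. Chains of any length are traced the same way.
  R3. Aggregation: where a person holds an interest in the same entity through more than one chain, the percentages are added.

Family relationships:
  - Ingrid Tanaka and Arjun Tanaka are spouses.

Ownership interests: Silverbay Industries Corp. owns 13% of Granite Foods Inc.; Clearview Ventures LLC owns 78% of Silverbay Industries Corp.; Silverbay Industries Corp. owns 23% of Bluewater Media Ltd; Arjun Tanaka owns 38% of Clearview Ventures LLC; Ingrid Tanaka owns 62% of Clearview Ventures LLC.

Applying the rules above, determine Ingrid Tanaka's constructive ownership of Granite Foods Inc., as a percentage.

By spousal attribution (R1), Ingrid Tanaka is treated as also owning Arjun Tanaka's interest in Clearview Ventures LLC, giving 62% + 38% = 100%.
Chain via Clearview Ventures LLC → Silverbay Industries Corp. (R2): 100% × 78% × 13% = 10.14% of Granite Foods Inc.

10.14%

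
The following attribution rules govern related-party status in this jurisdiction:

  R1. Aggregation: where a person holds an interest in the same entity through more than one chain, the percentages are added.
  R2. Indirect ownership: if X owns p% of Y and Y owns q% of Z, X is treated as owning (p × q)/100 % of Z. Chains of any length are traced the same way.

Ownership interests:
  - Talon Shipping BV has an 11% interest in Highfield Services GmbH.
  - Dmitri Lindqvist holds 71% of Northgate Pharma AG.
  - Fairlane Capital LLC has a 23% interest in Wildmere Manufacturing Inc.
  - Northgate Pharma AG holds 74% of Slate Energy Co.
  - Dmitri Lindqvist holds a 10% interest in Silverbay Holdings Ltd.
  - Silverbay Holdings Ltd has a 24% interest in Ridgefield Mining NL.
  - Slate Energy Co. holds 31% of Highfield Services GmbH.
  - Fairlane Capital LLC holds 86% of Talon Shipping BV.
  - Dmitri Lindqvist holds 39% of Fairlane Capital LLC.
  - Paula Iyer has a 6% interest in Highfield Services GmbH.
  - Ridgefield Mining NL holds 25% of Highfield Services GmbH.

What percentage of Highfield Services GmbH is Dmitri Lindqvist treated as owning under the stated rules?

20.5768%

Chain via Northgate Pharma AG → Slate Energy Co. (R2): 71% × 74% × 31% = 16.2874% of Highfield Services GmbH.
Chain via Silverbay Holdings Ltd → Ridgefield Mining NL (R2): 10% × 24% × 25% = 0.6% of Highfield Services GmbH.
Chain via Fairlane Capital LLC → Talon Shipping BV (R2): 39% × 86% × 11% = 3.6894% of Highfield Services GmbH.
Aggregating (R1): 16.2874% + 0.6% + 3.6894% = 20.5768%.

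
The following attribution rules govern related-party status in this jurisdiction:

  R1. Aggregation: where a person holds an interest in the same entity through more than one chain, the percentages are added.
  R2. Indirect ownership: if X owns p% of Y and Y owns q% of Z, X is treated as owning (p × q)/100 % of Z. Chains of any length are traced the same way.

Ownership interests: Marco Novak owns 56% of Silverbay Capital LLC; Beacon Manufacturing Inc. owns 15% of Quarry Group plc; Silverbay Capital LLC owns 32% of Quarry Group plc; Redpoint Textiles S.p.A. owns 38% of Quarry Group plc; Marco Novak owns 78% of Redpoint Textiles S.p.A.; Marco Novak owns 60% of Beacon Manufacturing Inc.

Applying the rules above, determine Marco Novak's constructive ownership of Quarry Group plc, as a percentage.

Chain via Silverbay Capital LLC (R2): 56% × 32% = 17.92% of Quarry Group plc.
Chain via Redpoint Textiles S.p.A. (R2): 78% × 38% = 29.64% of Quarry Group plc.
Chain via Beacon Manufacturing Inc. (R2): 60% × 15% = 9% of Quarry Group plc.
Aggregating (R1): 17.92% + 29.64% + 9% = 56.56%.

56.56%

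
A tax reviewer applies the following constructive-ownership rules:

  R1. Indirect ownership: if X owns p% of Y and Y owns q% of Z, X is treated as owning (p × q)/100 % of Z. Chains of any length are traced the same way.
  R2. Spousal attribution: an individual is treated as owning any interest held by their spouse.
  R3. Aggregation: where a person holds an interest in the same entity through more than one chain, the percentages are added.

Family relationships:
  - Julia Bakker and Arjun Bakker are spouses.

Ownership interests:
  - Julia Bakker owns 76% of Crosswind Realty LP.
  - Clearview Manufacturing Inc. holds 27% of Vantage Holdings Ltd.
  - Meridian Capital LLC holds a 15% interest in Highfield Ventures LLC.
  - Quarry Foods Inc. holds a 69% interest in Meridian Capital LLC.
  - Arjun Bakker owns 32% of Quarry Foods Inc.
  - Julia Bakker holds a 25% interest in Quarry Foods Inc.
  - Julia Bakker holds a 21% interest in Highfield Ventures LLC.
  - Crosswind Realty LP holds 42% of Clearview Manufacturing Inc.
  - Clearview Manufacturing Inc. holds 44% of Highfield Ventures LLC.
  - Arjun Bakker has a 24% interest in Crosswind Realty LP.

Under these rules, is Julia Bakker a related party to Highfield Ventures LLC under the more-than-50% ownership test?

No

By spousal attribution (R2), Julia Bakker is treated as also owning Arjun Bakker's interest in Crosswind Realty LP, giving 76% + 24% = 100%.
By spousal attribution (R2), Julia Bakker is treated as also owning Arjun Bakker's interest in Quarry Foods Inc, giving 25% + 32% = 57%.
Chain via Crosswind Realty LP → Clearview Manufacturing Inc. (R1): 100% × 42% × 44% = 18.48% of Highfield Ventures LLC.
Chain via Quarry Foods Inc. → Meridian Capital LLC (R1): 57% × 69% × 15% = 5.8995% of Highfield Ventures LLC.
Direct interest in Highfield Ventures LLC: 21%.
Aggregating (R3): 18.48% + 5.8995% + 21% = 45.3795%.
45.3795% does not exceed the 50% threshold, so Julia is not a related party to Highfield Ventures LLC.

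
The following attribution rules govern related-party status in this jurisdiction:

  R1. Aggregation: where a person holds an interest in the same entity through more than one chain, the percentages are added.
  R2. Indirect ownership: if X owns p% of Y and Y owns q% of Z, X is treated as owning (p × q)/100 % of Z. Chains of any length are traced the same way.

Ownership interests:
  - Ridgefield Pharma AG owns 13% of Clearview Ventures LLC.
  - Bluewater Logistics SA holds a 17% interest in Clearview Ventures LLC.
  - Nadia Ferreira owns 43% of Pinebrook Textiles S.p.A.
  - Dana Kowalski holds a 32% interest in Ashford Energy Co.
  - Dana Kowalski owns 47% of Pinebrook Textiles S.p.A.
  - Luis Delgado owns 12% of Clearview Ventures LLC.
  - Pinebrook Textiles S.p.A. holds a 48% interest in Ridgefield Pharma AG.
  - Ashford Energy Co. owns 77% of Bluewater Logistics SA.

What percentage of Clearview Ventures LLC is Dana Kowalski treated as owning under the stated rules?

7.1216%

Chain via Pinebrook Textiles S.p.A. → Ridgefield Pharma AG (R2): 47% × 48% × 13% = 2.9328% of Clearview Ventures LLC.
Chain via Ashford Energy Co. → Bluewater Logistics SA (R2): 32% × 77% × 17% = 4.1888% of Clearview Ventures LLC.
Aggregating (R1): 2.9328% + 4.1888% = 7.1216%.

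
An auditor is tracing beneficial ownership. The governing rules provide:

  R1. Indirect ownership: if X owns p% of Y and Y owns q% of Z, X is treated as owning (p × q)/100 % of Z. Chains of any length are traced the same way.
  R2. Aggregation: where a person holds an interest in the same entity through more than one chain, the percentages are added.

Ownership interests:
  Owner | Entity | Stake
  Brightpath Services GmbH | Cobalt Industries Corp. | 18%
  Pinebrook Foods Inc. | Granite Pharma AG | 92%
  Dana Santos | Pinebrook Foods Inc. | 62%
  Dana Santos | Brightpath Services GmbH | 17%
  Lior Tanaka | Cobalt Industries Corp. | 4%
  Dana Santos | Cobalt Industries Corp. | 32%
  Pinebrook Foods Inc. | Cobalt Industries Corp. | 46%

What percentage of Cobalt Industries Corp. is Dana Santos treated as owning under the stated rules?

Chain via Brightpath Services GmbH (R1): 17% × 18% = 3.06% of Cobalt Industries Corp.
Chain via Pinebrook Foods Inc. (R1): 62% × 46% = 28.52% of Cobalt Industries Corp.
Direct interest in Cobalt Industries Corp: 32%.
Aggregating (R2): 3.06% + 28.52% + 32% = 63.58%.

63.58%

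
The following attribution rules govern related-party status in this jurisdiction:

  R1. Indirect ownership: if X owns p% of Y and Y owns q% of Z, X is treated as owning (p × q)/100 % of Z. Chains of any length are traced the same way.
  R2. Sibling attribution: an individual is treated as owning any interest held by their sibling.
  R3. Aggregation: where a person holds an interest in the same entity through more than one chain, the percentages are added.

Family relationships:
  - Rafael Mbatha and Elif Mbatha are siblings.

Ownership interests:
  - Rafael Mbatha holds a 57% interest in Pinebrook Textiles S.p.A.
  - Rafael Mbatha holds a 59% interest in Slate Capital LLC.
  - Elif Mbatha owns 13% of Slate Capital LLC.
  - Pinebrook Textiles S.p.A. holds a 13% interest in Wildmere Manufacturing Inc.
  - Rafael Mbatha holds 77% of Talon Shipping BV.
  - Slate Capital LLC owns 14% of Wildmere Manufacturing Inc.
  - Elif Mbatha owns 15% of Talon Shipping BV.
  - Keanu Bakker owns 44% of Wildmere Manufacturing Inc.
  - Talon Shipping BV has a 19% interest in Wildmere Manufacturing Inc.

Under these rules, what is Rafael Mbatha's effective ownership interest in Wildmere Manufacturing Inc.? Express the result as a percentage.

34.97%

By sibling attribution (R2), Rafael Mbatha is treated as also owning Elif Mbatha's interest in Slate Capital LLC, giving 59% + 13% = 72%.
By sibling attribution (R2), Rafael Mbatha is treated as also owning Elif Mbatha's interest in Talon Shipping BV, giving 77% + 15% = 92%.
Chain via Slate Capital LLC (R1): 72% × 14% = 10.08% of Wildmere Manufacturing Inc.
Chain via Talon Shipping BV (R1): 92% × 19% = 17.48% of Wildmere Manufacturing Inc.
Chain via Pinebrook Textiles S.p.A. (R1): 57% × 13% = 7.41% of Wildmere Manufacturing Inc.
Aggregating (R3): 10.08% + 17.48% + 7.41% = 34.97%.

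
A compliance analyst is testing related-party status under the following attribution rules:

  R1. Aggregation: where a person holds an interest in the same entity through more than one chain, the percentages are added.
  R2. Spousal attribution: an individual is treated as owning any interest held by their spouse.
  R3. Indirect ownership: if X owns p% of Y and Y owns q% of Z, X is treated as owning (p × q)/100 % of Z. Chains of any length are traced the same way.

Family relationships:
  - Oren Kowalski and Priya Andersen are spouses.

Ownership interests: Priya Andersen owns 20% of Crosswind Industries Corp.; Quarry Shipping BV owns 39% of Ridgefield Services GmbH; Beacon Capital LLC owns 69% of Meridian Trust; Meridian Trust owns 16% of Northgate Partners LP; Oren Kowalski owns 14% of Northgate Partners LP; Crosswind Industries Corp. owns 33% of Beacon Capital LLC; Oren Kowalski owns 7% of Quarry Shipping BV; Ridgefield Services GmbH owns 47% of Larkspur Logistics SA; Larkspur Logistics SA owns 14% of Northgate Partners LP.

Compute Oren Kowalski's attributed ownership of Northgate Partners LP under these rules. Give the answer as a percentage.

14.908274%

By spousal attribution (R2), Oren Kowalski is treated as owning Priya Andersen's 20% interest in Crosswind Industries Corp.
Chain via Quarry Shipping BV → Ridgefield Services GmbH → Larkspur Logistics SA (R3): 7% × 39% × 47% × 14% = 0.179634% of Northgate Partners LP.
Direct interest in Northgate Partners LP: 14%.
Chain via Crosswind Industries Corp. → Beacon Capital LLC → Meridian Trust (R3): 20% × 33% × 69% × 16% = 0.72864% of Northgate Partners LP.
Aggregating (R1): 0.179634% + 14% + 0.72864% = 14.908274%.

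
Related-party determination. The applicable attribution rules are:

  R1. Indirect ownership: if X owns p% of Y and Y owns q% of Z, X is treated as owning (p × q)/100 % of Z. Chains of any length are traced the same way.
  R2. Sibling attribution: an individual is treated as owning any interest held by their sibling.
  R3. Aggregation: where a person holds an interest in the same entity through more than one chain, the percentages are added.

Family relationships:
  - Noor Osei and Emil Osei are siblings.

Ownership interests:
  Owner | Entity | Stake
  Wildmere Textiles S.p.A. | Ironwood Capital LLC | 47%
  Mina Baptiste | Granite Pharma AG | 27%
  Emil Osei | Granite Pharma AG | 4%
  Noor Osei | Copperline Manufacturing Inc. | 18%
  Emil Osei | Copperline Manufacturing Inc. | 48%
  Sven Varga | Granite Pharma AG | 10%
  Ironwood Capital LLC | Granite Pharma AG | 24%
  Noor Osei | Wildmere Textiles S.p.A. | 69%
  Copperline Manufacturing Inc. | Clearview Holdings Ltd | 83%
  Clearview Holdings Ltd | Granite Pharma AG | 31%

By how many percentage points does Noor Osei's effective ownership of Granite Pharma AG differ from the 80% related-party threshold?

51.235

By sibling attribution (R2), Noor Osei is treated as also owning Emil Osei's interest in Copperline Manufacturing Inc, giving 18% + 48% = 66%.
By sibling attribution (R2), Noor Osei is treated as owning Emil Osei's 4% interest in Granite Pharma AG.
Chain via Wildmere Textiles S.p.A. → Ironwood Capital LLC (R1): 69% × 47% × 24% = 7.7832% of Granite Pharma AG.
Chain via Copperline Manufacturing Inc. → Clearview Holdings Ltd (R1): 66% × 83% × 31% = 16.9818% of Granite Pharma AG.
Direct interest in Granite Pharma AG: 4%.
Aggregating (R3): 7.7832% + 16.9818% + 4% = 28.765%.
28.765% falls short of the 80% threshold by 51.235 percentage points.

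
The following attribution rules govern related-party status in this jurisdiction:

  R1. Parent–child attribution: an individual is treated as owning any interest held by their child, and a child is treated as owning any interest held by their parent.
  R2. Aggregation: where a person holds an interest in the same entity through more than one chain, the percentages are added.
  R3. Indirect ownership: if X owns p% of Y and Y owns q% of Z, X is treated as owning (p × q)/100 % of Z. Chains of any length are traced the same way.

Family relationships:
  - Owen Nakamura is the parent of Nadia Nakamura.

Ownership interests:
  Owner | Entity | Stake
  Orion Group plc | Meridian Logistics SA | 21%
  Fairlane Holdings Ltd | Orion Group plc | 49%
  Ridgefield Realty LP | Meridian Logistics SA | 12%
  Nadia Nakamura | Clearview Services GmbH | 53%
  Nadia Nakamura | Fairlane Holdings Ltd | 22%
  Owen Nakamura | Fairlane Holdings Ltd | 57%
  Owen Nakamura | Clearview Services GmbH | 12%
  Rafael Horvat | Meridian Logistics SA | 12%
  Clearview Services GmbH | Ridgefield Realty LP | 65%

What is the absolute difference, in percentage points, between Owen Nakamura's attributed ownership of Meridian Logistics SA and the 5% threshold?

By parent–child attribution (R1), Owen Nakamura is treated as also owning Nadia Nakamura's interest in Clearview Services GmbH, giving 12% + 53% = 65%.
By parent–child attribution (R1), Owen Nakamura is treated as also owning Nadia Nakamura's interest in Fairlane Holdings Ltd, giving 57% + 22% = 79%.
Chain via Clearview Services GmbH → Ridgefield Realty LP (R3): 65% × 65% × 12% = 5.07% of Meridian Logistics SA.
Chain via Fairlane Holdings Ltd → Orion Group plc (R3): 79% × 49% × 21% = 8.1291% of Meridian Logistics SA.
Aggregating (R2): 5.07% + 8.1291% = 13.1991%.
13.1991% exceeds the 5% threshold by 8.1991 percentage points.

8.1991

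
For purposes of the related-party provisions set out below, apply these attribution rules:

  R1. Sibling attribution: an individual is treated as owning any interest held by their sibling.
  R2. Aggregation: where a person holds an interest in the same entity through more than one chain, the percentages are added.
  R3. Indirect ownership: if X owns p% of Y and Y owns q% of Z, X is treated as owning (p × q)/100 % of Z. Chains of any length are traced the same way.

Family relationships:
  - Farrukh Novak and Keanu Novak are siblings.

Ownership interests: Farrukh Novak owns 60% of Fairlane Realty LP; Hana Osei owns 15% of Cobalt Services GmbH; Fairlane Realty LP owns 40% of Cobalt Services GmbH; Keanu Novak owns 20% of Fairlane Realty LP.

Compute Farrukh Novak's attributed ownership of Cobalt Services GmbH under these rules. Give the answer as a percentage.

By sibling attribution (R1), Farrukh Novak is treated as also owning Keanu Novak's interest in Fairlane Realty LP, giving 60% + 20% = 80%.
Chain via Fairlane Realty LP (R3): 80% × 40% = 32% of Cobalt Services GmbH.

32%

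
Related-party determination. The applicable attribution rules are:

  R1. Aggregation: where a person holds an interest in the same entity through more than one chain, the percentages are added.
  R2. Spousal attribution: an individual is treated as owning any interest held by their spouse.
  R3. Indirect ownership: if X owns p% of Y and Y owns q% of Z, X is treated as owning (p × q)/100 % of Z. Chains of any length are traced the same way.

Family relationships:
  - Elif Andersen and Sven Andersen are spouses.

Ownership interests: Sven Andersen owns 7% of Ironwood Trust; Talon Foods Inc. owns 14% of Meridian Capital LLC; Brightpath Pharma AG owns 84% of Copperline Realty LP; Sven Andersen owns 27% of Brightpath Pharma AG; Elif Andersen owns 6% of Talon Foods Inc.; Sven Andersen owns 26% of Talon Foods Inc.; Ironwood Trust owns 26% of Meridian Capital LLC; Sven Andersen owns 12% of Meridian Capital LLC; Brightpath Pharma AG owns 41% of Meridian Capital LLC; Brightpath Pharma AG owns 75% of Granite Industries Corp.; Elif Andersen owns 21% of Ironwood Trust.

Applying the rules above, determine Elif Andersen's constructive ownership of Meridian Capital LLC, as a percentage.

By spousal attribution (R2), Elif Andersen is treated as also owning Sven Andersen's interest in Ironwood Trust, giving 21% + 7% = 28%.
By spousal attribution (R2), Elif Andersen is treated as also owning Sven Andersen's interest in Talon Foods Inc, giving 6% + 26% = 32%.
By spousal attribution (R2), Elif Andersen is treated as owning Sven Andersen's 27% interest in Brightpath Pharma AG.
By spousal attribution (R2), Elif Andersen is treated as owning Sven Andersen's 12% interest in Meridian Capital LLC.
Chain via Ironwood Trust (R3): 28% × 26% = 7.28% of Meridian Capital LLC.
Chain via Talon Foods Inc. (R3): 32% × 14% = 4.48% of Meridian Capital LLC.
Chain via Brightpath Pharma AG (R3): 27% × 41% = 11.07% of Meridian Capital LLC.
Direct interest in Meridian Capital LLC: 12%.
Aggregating (R1): 7.28% + 4.48% + 11.07% + 12% = 34.83%.

34.83%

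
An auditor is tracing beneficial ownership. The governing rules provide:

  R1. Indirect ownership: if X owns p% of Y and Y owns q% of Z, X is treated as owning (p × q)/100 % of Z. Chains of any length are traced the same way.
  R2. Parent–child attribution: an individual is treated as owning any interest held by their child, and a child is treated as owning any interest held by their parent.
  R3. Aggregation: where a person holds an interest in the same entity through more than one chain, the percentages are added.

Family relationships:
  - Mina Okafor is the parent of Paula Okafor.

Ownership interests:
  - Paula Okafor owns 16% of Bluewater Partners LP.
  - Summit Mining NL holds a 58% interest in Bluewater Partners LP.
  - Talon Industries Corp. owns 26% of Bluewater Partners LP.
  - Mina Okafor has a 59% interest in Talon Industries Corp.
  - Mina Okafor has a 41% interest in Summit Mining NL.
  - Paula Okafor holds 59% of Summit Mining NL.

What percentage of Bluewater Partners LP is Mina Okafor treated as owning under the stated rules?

By parent–child attribution (R2), Mina Okafor is treated as also owning Paula Okafor's interest in Summit Mining NL, giving 41% + 59% = 100%.
By parent–child attribution (R2), Mina Okafor is treated as owning Paula Okafor's 16% interest in Bluewater Partners LP.
Chain via Talon Industries Corp. (R1): 59% × 26% = 15.34% of Bluewater Partners LP.
Chain via Summit Mining NL (R1): 100% × 58% = 58% of Bluewater Partners LP.
Direct interest in Bluewater Partners LP: 16%.
Aggregating (R3): 15.34% + 58% + 16% = 89.34%.

89.34%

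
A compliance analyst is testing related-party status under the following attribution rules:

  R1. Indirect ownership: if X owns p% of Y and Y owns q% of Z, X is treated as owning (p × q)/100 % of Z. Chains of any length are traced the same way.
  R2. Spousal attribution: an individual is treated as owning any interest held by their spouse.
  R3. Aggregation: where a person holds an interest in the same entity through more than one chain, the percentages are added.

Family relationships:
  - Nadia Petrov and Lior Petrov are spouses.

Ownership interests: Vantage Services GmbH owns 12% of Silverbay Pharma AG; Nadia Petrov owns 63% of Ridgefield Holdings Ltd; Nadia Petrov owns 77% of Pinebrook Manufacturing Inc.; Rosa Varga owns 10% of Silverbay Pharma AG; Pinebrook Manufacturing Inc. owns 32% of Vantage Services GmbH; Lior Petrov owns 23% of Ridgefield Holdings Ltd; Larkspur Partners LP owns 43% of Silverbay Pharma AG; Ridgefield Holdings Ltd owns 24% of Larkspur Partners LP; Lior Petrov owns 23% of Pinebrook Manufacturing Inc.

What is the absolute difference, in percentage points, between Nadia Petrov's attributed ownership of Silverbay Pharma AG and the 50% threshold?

37.2848

By spousal attribution (R2), Nadia Petrov is treated as also owning Lior Petrov's interest in Pinebrook Manufacturing Inc, giving 77% + 23% = 100%.
By spousal attribution (R2), Nadia Petrov is treated as also owning Lior Petrov's interest in Ridgefield Holdings Ltd, giving 63% + 23% = 86%.
Chain via Pinebrook Manufacturing Inc. → Vantage Services GmbH (R1): 100% × 32% × 12% = 3.84% of Silverbay Pharma AG.
Chain via Ridgefield Holdings Ltd → Larkspur Partners LP (R1): 86% × 24% × 43% = 8.8752% of Silverbay Pharma AG.
Aggregating (R3): 3.84% + 8.8752% = 12.7152%.
12.7152% falls short of the 50% threshold by 37.2848 percentage points.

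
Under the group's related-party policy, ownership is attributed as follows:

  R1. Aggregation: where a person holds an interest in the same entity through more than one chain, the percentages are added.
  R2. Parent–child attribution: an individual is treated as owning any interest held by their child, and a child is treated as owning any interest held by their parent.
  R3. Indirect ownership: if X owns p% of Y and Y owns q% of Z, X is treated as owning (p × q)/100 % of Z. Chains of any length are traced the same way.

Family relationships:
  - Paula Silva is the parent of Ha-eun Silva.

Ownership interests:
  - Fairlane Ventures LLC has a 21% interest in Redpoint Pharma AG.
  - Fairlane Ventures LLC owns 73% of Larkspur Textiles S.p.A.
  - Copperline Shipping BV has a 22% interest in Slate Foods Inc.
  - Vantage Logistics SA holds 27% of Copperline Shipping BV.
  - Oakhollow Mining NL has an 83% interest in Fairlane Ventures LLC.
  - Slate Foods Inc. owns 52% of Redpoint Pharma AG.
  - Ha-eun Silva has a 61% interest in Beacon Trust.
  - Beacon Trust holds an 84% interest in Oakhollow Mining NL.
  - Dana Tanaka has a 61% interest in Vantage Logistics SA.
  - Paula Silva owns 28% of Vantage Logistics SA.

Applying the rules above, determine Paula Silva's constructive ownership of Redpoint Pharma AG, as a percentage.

By parent–child attribution (R2), Paula Silva is treated as owning Ha-eun Silva's 61% interest in Beacon Trust.
Chain via Vantage Logistics SA → Copperline Shipping BV → Slate Foods Inc. (R3): 28% × 27% × 22% × 52% = 0.864864% of Redpoint Pharma AG.
Chain via Beacon Trust → Oakhollow Mining NL → Fairlane Ventures LLC (R3): 61% × 84% × 83% × 21% = 8.931132% of Redpoint Pharma AG.
Aggregating (R1): 0.864864% + 8.931132% = 9.795996%.

9.795996%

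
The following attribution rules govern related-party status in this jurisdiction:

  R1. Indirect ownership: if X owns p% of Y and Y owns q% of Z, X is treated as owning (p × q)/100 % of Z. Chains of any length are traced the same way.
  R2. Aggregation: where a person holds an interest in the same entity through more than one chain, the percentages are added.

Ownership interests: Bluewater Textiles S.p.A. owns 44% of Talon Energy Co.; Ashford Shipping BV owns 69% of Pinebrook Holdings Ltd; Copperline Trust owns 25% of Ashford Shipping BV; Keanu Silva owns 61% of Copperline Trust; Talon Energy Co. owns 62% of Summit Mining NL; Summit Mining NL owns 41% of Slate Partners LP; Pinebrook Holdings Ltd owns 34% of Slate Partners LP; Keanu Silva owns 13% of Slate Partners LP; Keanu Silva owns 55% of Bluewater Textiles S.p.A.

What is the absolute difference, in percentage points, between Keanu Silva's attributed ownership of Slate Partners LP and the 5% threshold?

Chain via Copperline Trust → Ashford Shipping BV → Pinebrook Holdings Ltd (R1): 61% × 25% × 69% × 34% = 3.57765% of Slate Partners LP.
Chain via Bluewater Textiles S.p.A. → Talon Energy Co. → Summit Mining NL (R1): 55% × 44% × 62% × 41% = 6.15164% of Slate Partners LP.
Direct interest in Slate Partners LP: 13%.
Aggregating (R2): 3.57765% + 6.15164% + 13% = 22.72929%.
22.72929% exceeds the 5% threshold by 17.72929 percentage points.

17.72929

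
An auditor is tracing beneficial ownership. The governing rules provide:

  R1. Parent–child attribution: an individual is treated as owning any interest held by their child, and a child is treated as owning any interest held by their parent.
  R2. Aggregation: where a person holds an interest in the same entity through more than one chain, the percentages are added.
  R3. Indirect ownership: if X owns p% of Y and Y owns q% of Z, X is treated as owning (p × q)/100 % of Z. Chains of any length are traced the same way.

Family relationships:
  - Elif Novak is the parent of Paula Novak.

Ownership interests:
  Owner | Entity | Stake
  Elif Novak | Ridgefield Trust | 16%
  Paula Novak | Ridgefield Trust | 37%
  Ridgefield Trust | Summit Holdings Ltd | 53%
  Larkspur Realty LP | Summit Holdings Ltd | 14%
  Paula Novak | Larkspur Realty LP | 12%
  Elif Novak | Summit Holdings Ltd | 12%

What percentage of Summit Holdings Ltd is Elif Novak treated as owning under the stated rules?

41.77%

By parent–child attribution (R1), Elif Novak is treated as also owning Paula Novak's interest in Ridgefield Trust, giving 16% + 37% = 53%.
By parent–child attribution (R1), Elif Novak is treated as owning Paula Novak's 12% interest in Larkspur Realty LP.
Chain via Ridgefield Trust (R3): 53% × 53% = 28.09% of Summit Holdings Ltd.
Direct interest in Summit Holdings Ltd: 12%.
Chain via Larkspur Realty LP (R3): 12% × 14% = 1.68% of Summit Holdings Ltd.
Aggregating (R2): 28.09% + 12% + 1.68% = 41.77%.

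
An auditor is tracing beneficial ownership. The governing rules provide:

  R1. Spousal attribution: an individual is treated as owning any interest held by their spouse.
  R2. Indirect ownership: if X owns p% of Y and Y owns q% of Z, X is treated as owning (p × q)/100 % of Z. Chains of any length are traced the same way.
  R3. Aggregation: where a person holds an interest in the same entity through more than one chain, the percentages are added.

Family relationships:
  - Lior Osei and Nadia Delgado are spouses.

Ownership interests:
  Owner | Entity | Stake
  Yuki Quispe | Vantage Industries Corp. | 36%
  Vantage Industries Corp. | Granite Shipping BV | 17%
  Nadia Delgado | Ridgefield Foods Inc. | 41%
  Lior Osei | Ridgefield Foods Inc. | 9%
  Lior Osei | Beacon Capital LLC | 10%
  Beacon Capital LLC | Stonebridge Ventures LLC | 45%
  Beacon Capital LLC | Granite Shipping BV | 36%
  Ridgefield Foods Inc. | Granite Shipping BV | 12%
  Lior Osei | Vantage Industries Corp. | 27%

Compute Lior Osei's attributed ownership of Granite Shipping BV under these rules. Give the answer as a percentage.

14.19%

By spousal attribution (R1), Lior Osei is treated as also owning Nadia Delgado's interest in Ridgefield Foods Inc, giving 9% + 41% = 50%.
Chain via Ridgefield Foods Inc. (R2): 50% × 12% = 6% of Granite Shipping BV.
Chain via Beacon Capital LLC (R2): 10% × 36% = 3.6% of Granite Shipping BV.
Chain via Vantage Industries Corp. (R2): 27% × 17% = 4.59% of Granite Shipping BV.
Aggregating (R3): 6% + 3.6% + 4.59% = 14.19%.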